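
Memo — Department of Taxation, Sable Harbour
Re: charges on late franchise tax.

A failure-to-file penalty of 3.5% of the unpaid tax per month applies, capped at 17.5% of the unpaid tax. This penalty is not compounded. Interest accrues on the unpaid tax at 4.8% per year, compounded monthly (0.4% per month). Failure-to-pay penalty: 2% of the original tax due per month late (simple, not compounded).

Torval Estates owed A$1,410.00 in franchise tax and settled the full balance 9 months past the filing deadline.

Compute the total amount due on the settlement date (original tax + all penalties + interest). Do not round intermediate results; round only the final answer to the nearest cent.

Failure-to-file: 9 × 3.5% × A$1,410.00 = A$444.15, capped at 17.5% × A$1,410.00 = A$246.75
Failure-to-pay penalty: 9 × 2% × A$1,410.00 = A$253.80
Interest: A$1,410.00 × ((1 + 0.004)^9 − 1) = A$1,410.00 × 0.0365814… = A$51.5798…
Total = A$1,410.00 + A$500.5500 + A$51.5798… = A$1,962.13

A$1,962.13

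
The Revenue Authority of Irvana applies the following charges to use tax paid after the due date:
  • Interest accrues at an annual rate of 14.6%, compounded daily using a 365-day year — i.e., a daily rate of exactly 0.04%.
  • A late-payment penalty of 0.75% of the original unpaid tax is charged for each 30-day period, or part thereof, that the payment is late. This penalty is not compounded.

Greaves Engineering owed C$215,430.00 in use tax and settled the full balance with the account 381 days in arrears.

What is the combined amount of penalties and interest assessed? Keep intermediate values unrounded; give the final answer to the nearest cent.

C$56,462.16

Penalty periods: ⌈381/30⌉ = 13; penalty = 13 × 0.75% × C$215,430.00 = C$21,004.43…
Interest: C$215,430.00 × ((1 + 0.0004)^381 − 1) = C$215,430.00 × 0.16459051… = C$35,457.7327…
Penalties + interest = C$21,004.4250 + C$35,457.7327… = C$56,462.16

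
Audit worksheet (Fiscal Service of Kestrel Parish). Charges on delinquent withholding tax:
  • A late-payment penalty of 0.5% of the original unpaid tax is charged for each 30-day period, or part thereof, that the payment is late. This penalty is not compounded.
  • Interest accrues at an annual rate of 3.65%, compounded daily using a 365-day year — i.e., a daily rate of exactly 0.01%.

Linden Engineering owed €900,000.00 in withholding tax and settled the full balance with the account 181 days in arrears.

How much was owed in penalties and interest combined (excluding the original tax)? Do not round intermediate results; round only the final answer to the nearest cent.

€47,937.49

Penalty periods: ⌈181/30⌉ = 7; penalty = 7 × 0.5% × €900,000.00 = €31,500.00
Interest: €900,000.00 × ((1 + 0.0001)^181 − 1) = €900,000.00 × 0.01826388… = €16,437.4887…
Penalties + interest = €31,500.0000 + €16,437.4887… = €47,937.49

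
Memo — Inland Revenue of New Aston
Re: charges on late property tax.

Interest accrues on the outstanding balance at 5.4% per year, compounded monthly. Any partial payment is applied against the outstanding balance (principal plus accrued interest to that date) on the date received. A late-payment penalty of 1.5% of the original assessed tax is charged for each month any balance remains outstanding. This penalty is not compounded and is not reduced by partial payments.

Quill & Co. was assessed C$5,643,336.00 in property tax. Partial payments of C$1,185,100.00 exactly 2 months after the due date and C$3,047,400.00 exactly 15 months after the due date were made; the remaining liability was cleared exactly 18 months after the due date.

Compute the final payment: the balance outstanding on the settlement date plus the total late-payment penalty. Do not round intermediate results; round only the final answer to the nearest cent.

C$3,279,964.53

Monthly rate = 5.4% ÷ 12 = 0.45%
Balance at month 2: C$5,643,336.0000 × (1 + 0.0045)^2 = C$5,694,240.3016…
After C$1,185,100.00 payment: C$5,694,240.3016… − C$1,185,100.00 = C$4,509,140.3016…
Balance at month 15: C$4,509,140.3016… × (1 + 0.0045)^13 = C$4,780,166.0452…
After C$3,047,400.00 payment: C$4,780,166.0452… − C$3,047,400.00 = C$1,732,766.0452…
Balance at month 18: C$1,732,766.0452… × (1 + 0.0045)^3 = C$1,756,263.8103…
Penalty: 18 × 1.5% × C$5,643,336.00 = C$1,523,700.72
Final settlement = outstanding balance + penalty = C$1,756,263.8103… + C$1,523,700.72 = C$3,279,964.53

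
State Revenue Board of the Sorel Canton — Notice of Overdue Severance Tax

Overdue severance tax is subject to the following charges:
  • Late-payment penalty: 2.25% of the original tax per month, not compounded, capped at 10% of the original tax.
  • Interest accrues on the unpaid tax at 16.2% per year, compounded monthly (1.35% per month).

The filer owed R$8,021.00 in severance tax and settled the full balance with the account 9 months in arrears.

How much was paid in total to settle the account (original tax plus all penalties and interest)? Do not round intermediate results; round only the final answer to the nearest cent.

R$9,851.97

Penalty (uncapped): 9 × 2.25% × R$8,021.00 = R$1,624.25…; cap = 10% × R$8,021.00 = R$802.10 → penalty = R$802.10
Interest: R$8,021.00 × ((1 + 0.0135)^9 − 1) = R$8,021.00 × 0.1282719… = R$1,028.8690…
Total = R$8,021.00 + R$802.1000 + R$1,028.8690… = R$9,851.97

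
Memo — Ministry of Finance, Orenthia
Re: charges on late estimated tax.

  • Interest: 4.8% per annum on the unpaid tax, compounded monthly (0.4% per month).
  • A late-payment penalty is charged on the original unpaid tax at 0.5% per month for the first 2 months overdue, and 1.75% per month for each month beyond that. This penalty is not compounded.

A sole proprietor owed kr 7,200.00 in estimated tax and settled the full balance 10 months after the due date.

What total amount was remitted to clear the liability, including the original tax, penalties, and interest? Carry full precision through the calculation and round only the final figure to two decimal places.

kr 8,573.24

Penalty, months 1–2: 2 × 0.5% × kr 7,200.00 = kr 72.00
Penalty, months 3–10: 8 × 1.75% × kr 7,200.00 = kr 1,008.00
Interest: kr 7,200.00 × ((1 + 0.004)^10 − 1) = kr 7,200.00 × 0.0407277… = kr 293.2397…
Total = kr 7,200.00 + kr 1,080.0000 + kr 293.2397… = kr 8,573.24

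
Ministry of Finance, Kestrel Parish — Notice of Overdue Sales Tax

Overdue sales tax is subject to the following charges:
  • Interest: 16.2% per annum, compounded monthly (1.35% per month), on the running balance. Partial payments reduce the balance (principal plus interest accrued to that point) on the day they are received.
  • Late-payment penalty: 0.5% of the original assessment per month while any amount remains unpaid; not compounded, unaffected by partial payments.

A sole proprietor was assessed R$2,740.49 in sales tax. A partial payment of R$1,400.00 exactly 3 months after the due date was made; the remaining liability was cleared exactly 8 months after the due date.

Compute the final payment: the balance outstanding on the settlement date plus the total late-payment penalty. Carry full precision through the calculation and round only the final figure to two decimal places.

R$1,663.37

Balance at month 3: R$2,740.4900 × (1 + 0.0135)^3 = R$2,852.9850…
After R$1,400.00 payment: R$2,852.9850… − R$1,400.00 = R$1,452.9850…
Balance at month 8: R$1,452.9850… × (1 + 0.0135)^5 = R$1,553.7455…
Penalty: 8 × 0.5% × R$2,740.49 = R$109.62…
Final settlement = outstanding balance + penalty = R$1,553.7455… + R$109.62… = R$1,663.37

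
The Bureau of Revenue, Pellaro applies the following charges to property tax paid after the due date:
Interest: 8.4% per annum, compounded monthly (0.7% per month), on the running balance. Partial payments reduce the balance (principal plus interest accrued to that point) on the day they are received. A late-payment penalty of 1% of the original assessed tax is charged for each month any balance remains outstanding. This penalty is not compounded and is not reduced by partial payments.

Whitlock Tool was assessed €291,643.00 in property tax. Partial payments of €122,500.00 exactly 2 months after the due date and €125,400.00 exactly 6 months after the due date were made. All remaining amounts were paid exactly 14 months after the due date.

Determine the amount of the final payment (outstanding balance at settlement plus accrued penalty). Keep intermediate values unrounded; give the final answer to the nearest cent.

Balance at month 2: €291,643.0000 × (1 + 0.007)^2 = €295,740.2925…
After €122,500.00 payment: €295,740.2925… − €122,500.00 = €173,240.2925…
Balance at month 6: €173,240.2925… × (1 + 0.007)^4 = €178,142.1914…
After €125,400.00 payment: €178,142.1914… − €125,400.00 = €52,742.1914…
Balance at month 14: €52,742.1914… × (1 + 0.007)^8 = €55,769.1384…
Penalty: 14 × 1% × €291,643.00 = €40,830.02
Final settlement = outstanding balance + penalty = €55,769.1384… + €40,830.02 = €96,599.16

€96,599.16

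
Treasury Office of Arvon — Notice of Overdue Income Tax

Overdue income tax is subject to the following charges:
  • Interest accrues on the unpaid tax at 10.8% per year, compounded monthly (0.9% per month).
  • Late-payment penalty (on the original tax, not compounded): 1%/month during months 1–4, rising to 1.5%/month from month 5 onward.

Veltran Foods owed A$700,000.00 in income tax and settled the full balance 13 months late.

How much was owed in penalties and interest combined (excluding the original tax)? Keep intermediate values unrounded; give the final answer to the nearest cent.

Penalty, months 1–4: 4 × 1% × A$700,000.00 = A$28,000.00
Penalty, months 5–13: 9 × 1.5% × A$700,000.00 = A$94,500.00
Interest: A$700,000.00 × ((1 + 0.009)^13 − 1) = A$700,000.00 × 0.1235313… = A$86,471.8834…
Penalties + interest = A$122,500.0000 + A$86,471.8834… = A$208,971.88

A$208,971.88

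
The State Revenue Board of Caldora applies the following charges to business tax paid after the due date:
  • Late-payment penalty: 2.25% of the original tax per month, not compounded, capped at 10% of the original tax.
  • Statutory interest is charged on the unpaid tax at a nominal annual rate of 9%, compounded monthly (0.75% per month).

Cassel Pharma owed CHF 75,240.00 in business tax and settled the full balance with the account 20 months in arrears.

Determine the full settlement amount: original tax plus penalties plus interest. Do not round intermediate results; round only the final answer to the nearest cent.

CHF 94,891.49

Penalty (uncapped): 20 × 2.25% × CHF 75,240.00 = CHF 33,858.00; cap = 10% × CHF 75,240.00 = CHF 7,524.00 → penalty = CHF 7,524.00
Interest: CHF 75,240.00 × ((1 + 0.0075)^20 − 1) = CHF 75,240.00 × 0.1611841… = CHF 12,127.4949…
Total = CHF 75,240.00 + CHF 7,524.0000 + CHF 12,127.4949… = CHF 94,891.49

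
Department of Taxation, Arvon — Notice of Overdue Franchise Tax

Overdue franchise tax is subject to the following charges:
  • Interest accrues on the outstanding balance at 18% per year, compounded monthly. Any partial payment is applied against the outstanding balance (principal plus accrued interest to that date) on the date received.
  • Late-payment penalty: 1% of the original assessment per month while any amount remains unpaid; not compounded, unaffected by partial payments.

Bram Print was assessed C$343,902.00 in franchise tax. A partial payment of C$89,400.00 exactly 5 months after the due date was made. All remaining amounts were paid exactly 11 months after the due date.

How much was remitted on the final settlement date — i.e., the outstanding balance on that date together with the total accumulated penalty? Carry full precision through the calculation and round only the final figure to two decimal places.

Monthly rate = 18% ÷ 12 = 1.5%
Balance at month 5: C$343,902.0000 × (1 + 0.015)^5 = C$370,480.1235…
After C$89,400.00 payment: C$370,480.1235… − C$89,400.00 = C$281,080.1235…
Balance at month 11: C$281,080.1235… × (1 + 0.015)^6 = C$307,345.1677…
Penalty: 11 × 1% × C$343,902.00 = C$37,829.22
Final settlement = outstanding balance + penalty = C$307,345.1677… + C$37,829.22 = C$345,174.39

C$345,174.39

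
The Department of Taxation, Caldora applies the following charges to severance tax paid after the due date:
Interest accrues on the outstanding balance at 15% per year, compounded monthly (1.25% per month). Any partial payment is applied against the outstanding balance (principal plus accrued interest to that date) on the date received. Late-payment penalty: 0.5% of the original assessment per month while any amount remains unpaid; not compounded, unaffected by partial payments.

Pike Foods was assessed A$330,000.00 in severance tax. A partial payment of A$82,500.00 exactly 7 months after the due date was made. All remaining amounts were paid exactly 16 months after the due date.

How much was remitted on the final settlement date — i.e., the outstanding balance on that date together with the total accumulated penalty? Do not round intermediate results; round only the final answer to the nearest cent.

A$336,704.45

Balance at month 7: A$330,000.0000 × (1 + 0.0125)^7 = A$359,980.6552…
After A$82,500.00 payment: A$359,980.6552… − A$82,500.00 = A$277,480.6552…
Balance at month 16: A$277,480.6552… × (1 + 0.0125)^9 = A$310,304.4461…
Penalty: 16 × 0.5% × A$330,000.00 = A$26,400.00
Final settlement = outstanding balance + penalty = A$310,304.4461… + A$26,400.00 = A$336,704.45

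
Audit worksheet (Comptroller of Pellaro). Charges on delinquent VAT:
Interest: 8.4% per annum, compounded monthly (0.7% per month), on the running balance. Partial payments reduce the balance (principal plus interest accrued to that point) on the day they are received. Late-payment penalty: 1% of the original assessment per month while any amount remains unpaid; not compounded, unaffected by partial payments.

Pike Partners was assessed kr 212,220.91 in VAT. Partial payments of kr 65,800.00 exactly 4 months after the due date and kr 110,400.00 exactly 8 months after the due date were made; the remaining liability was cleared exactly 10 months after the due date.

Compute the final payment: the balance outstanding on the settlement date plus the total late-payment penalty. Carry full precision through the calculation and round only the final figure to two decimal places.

Balance at month 4: kr 212,220.9100 × (1 + 0.007)^4 = kr 218,225.7801…
After kr 65,800.00 payment: kr 218,225.7801… − kr 65,800.00 = kr 152,425.7801…
Balance at month 8: kr 152,425.7801… × (1 + 0.007)^4 = kr 156,738.7246…
After kr 110,400.00 payment: kr 156,738.7246… − kr 110,400.00 = kr 46,338.7246…
Balance at month 10: kr 46,338.7246… × (1 + 0.007)^2 = kr 46,989.7374…
Penalty: 10 × 1% × kr 212,220.91 = kr 21,222.09…
Final settlement = outstanding balance + penalty = kr 46,989.7374… + kr 21,222.09… = kr 68,211.83

kr 68,211.83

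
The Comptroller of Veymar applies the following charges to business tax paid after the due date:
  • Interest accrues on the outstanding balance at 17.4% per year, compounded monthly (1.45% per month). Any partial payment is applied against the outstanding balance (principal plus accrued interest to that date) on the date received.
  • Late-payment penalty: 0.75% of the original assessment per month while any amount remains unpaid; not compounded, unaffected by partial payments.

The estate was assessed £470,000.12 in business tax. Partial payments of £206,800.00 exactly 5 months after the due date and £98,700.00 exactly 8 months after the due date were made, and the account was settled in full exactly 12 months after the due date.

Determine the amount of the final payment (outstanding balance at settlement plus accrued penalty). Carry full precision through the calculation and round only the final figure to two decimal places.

Balance at month 5: £470,000.1200 × (1 + 0.0145)^5 = £505,077.7367…
After £206,800.00 payment: £505,077.7367… − £206,800.00 = £298,277.7367…
Balance at month 8: £298,277.7367… × (1 + 0.0145)^3 = £311,441.8662…
After £98,700.00 payment: £311,441.8662… − £98,700.00 = £212,741.8662…
Balance at month 12: £212,741.8662… × (1 + 0.0145)^4 = £225,351.8720…
Penalty: 12 × 0.75% × £470,000.12 = £42,300.01…
Final settlement = outstanding balance + penalty = £225,351.8720… + £42,300.01… = £267,651.88

£267,651.88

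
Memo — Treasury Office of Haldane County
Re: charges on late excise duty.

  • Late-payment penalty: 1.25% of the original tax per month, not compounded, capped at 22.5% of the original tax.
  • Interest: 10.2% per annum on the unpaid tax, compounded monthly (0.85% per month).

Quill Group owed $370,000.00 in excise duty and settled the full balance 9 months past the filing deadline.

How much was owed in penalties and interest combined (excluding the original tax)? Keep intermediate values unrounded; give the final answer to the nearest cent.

$70,911.70

Penalty: 9 × 1.25% × $370,000.00 = $41,625.00 (below the 22.5% cap of $83,250.00)
Interest: $370,000.00 × ((1 + 0.0085)^9 − 1) = $370,000.00 × 0.0791532… = $29,286.7024…
Penalties + interest = $41,625.0000 + $29,286.7024… = $70,911.70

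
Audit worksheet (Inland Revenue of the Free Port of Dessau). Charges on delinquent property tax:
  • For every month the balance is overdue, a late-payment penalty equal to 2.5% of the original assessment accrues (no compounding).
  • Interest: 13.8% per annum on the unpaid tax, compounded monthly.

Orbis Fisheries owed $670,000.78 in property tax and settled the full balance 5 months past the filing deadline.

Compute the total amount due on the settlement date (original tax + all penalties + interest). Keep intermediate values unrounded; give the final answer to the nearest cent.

$793,172.25

Late-payment penalty: 5 × 2.5% × $670,000.78 = $83,750.10…
Interest (13.8%/yr ÷ 12 = 1.15%/month): $670,000.78 × ((1 + 0.0115)^5 − 1) = $39,421.3695…
Total = $670,000.78 + $83,750.0975 + $39,421.3695… = $793,172.25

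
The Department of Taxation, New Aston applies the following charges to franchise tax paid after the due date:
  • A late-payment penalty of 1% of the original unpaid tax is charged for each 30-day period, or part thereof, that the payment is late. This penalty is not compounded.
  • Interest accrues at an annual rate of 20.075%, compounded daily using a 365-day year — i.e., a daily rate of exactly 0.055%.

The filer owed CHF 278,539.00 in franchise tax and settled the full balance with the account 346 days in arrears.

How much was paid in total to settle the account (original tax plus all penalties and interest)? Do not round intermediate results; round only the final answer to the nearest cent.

Penalty periods: ⌈346/30⌉ = 12; penalty = 12 × 1% × CHF 278,539.00 = CHF 33,424.68
Interest: CHF 278,539.00 × ((1 + 0.00055)^346 − 1) = CHF 278,539.00 × 0.20954915… = CHF 58,367.6106…
Total = CHF 278,539.00 + CHF 33,424.6800 + CHF 58,367.6106… = CHF 370,331.29

CHF 370,331.29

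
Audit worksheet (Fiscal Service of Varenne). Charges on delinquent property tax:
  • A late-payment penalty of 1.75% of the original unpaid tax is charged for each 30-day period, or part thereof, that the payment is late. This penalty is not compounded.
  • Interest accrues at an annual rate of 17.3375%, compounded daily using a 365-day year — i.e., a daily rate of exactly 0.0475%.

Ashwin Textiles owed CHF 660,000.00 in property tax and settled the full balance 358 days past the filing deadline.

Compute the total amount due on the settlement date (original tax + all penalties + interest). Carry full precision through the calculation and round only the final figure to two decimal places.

Penalty periods: ⌈358/30⌉ = 12; penalty = 12 × 1.75% × CHF 660,000.00 = CHF 138,600.00
Interest: CHF 660,000.00 × ((1 + 0.000475)^358 − 1) = CHF 660,000.00 × 0.18531626… = CHF 122,308.7323…
Total = CHF 660,000.00 + CHF 138,600.0000 + CHF 122,308.7323… = CHF 920,908.73

CHF 920,908.73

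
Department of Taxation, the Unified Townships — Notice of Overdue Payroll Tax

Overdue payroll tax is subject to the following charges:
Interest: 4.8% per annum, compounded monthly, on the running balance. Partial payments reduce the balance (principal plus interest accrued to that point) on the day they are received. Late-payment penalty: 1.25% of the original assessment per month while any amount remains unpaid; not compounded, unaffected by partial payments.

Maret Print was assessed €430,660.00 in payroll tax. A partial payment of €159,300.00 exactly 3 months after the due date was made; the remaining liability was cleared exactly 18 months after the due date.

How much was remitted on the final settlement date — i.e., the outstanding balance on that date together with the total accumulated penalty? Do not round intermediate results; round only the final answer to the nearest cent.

€390,512.79

Monthly rate = 4.8% ÷ 12 = 0.4%
Balance at month 3: €430,660.0000 × (1 + 0.004)^3 = €435,848.6192…
After €159,300.00 payment: €435,848.6192… − €159,300.00 = €276,548.6192…
Balance at month 18: €276,548.6192… × (1 + 0.004)^15 = €293,614.2887…
Penalty: 18 × 1.25% × €430,660.00 = €96,898.50
Final settlement = outstanding balance + penalty = €293,614.2887… + €96,898.50 = €390,512.79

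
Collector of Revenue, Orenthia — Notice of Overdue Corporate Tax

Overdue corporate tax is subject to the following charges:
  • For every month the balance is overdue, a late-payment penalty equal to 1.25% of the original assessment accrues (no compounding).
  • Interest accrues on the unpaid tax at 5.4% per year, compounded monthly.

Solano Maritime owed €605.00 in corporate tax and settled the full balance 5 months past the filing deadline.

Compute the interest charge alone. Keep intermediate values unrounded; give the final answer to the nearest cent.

€13.74

Interest (5.4%/yr ÷ 12 = 0.45%/month): €605.00 × ((1 + 0.0045)^5 − 1) = €13.7356…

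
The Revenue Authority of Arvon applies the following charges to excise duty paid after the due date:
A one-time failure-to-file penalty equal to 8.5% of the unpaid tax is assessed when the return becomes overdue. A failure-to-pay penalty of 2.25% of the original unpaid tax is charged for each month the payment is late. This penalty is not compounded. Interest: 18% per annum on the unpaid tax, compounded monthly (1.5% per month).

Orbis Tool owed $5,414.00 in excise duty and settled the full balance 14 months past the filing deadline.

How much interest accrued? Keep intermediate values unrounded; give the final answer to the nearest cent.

Interest: $5,414.00 × ((1 + 0.015)^14 − 1) = $5,414.00 × 0.2317557… = $1,254.7255…

$1,254.73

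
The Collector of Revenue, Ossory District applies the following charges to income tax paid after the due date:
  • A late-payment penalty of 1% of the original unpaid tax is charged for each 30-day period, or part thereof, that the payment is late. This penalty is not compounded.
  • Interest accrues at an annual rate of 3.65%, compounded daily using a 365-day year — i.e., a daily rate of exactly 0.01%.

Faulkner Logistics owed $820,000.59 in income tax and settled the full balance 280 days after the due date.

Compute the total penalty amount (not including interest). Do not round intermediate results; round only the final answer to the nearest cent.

$82,000.06

Penalty periods: ⌈280/30⌉ = 10; penalty = 10 × 1% × $820,000.59 = $82,000.06…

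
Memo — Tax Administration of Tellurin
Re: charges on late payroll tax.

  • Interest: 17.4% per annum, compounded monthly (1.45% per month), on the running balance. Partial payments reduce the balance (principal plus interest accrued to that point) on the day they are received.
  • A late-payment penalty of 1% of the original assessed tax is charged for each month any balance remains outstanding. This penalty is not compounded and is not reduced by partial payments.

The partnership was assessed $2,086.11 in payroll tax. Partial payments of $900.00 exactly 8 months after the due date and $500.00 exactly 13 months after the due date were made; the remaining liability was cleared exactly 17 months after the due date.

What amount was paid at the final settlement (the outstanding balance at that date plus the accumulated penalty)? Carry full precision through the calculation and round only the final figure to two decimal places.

Balance at month 8: $2,086.1100 × (1 + 0.0145)^8 = $2,340.7424…
After $900.00 payment: $2,340.7424… − $900.00 = $1,440.7424…
Balance at month 13: $1,440.7424… × (1 + 0.0145)^5 = $1,548.2696…
After $500.00 payment: $1,548.2696… − $500.00 = $1,048.2696…
Balance at month 17: $1,048.2696… × (1 + 0.0145)^4 = $1,110.4044…
Penalty: 17 × 1% × $2,086.11 = $354.64…
Final settlement = outstanding balance + penalty = $1,110.4044… + $354.64… = $1,465.04

$1,465.04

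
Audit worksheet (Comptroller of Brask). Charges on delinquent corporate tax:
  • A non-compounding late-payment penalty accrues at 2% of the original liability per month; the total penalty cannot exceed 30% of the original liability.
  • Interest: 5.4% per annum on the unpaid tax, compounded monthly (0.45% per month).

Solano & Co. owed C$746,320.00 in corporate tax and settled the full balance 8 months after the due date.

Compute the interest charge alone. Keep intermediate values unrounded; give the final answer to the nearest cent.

C$27,294.51

Interest: C$746,320.00 × ((1 + 0.0045)^8 − 1) = C$746,320.00 × 0.0365721… = C$27,294.5134…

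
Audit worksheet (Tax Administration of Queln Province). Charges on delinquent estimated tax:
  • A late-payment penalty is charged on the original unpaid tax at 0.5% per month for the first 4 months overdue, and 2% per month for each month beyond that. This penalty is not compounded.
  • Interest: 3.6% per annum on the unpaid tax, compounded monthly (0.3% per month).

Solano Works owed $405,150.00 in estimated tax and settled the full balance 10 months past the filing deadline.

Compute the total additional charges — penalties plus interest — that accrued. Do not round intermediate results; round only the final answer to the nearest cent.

Penalty, months 1–4: 4 × 0.5% × $405,150.00 = $8,103.00
Penalty, months 5–10: 6 × 2% × $405,150.00 = $48,618.00
Interest: $405,150.00 × ((1 + 0.003)^10 − 1) = $405,150.00 × 0.0304083… = $12,319.9054…
Penalties + interest = $56,721.0000 + $12,319.9054… = $69,040.91

$69,040.91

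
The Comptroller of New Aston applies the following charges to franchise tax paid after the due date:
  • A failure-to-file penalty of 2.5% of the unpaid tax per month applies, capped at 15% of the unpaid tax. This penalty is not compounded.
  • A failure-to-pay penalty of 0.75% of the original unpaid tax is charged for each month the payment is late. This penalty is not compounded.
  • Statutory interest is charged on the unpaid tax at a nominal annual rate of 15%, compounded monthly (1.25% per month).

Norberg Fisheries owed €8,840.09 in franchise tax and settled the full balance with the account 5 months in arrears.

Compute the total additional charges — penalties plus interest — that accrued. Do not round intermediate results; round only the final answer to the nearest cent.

€2,003.01

Failure-to-file: 5 × 2.5% × €8,840.09 = €1,105.01… (under the 15% cap)
Failure-to-pay penalty = 0.75% × €8,840.09 × 5 mo = €331.50…
Interest: €8,840.09 × ((1 + 0.0125)^5 − 1) = €8,840.09 × 0.0640822… = €566.4920…
Penalties + interest = €1,436.5146… + €566.4920… = €2,003.01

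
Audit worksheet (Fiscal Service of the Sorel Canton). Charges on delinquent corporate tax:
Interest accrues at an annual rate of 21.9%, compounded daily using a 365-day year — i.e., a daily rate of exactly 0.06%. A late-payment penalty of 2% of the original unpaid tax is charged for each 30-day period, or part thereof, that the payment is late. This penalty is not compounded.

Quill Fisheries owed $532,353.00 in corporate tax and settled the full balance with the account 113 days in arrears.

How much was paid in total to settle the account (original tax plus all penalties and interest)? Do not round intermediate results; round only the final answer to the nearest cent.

Penalty periods: ⌈113/30⌉ = 4; penalty = 4 × 2% × $532,353.00 = $42,588.24
Interest: $532,353.00 × ((1 + 0.0006)^113 − 1) = $532,353.00 × 0.07012950… = $37,333.6491…
Total = $532,353.00 + $42,588.2400 + $37,333.6491… = $612,274.89

$612,274.89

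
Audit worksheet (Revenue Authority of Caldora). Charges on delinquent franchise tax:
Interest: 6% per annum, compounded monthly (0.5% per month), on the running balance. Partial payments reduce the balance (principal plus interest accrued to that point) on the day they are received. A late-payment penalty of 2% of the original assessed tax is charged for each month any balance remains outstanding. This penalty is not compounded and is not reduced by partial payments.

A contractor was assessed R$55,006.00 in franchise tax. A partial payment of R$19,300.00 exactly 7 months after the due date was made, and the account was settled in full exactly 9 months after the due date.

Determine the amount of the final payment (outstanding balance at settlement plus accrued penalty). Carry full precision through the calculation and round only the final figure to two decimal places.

Balance at month 7: R$55,006.0000 × (1 + 0.005)^7 = R$56,960.3300…
After R$19,300.00 payment: R$56,960.3300… − R$19,300.00 = R$37,660.3300…
Balance at month 9: R$37,660.3300… × (1 + 0.005)^2 = R$38,037.8748…
Penalty: 9 × 2% × R$55,006.00 = R$9,901.08
Final settlement = outstanding balance + penalty = R$38,037.8748… + R$9,901.08 = R$47,938.95

R$47,938.95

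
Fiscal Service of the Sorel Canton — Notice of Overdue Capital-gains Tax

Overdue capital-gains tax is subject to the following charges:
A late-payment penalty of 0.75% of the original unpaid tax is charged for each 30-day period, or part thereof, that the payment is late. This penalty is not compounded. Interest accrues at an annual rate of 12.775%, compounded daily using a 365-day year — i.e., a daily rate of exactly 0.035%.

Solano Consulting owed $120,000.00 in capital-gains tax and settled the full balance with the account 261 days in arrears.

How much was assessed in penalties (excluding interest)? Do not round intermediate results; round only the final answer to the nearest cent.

Penalty periods: ⌈261/30⌉ = 9; penalty = 9 × 0.75% × $120,000.00 = $8,100.00

$8,100.00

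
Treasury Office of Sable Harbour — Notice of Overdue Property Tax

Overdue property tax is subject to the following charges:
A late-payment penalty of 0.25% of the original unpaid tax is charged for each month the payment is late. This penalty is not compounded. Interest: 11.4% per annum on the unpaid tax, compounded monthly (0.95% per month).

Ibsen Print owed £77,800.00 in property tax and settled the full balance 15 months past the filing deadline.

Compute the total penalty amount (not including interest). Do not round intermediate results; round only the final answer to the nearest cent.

£2,917.50

Late-payment penalty: 15 × 0.25% × £77,800.00 = £2,917.50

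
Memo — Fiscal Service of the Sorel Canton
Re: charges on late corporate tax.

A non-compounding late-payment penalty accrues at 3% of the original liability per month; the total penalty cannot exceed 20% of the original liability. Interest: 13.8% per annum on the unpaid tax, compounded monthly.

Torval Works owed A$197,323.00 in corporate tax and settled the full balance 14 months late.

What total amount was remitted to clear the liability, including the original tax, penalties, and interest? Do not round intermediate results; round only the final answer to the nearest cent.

Penalty (uncapped): 14 × 3% × A$197,323.00 = A$82,875.66; cap = 20% × A$197,323.00 = A$39,464.60 → penalty = A$39,464.60
Interest (13.8%/yr ÷ 12 = 1.15%/month): A$197,323.00 × ((1 + 0.0115)^14 − 1) = A$34,256.5092…
Total = A$197,323.00 + A$39,464.6000 + A$34,256.5092… = A$271,044.11

A$271,044.11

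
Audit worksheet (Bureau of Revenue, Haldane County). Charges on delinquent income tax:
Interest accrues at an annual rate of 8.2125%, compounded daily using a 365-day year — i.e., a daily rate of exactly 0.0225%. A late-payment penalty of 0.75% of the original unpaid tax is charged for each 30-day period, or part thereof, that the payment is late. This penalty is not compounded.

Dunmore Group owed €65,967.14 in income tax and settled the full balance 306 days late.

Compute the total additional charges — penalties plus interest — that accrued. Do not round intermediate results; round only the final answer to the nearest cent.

Penalty periods: ⌈306/30⌉ = 11; penalty = 11 × 0.75% × €65,967.14 = €5,442.29…
Interest: €65,967.14 × ((1 + 0.000225)^306 − 1) = €65,967.14 × 0.07126721… = €4,701.2940…
Penalties + interest = €5,442.2891… + €4,701.2940… = €10,143.58

€10,143.58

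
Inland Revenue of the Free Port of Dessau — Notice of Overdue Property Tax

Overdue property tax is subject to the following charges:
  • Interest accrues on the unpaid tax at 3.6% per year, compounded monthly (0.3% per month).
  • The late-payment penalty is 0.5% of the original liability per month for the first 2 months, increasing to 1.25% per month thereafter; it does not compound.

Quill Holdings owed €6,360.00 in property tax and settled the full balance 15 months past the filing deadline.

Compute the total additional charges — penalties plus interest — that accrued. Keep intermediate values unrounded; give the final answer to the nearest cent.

€1,389.39

Penalty, months 1–2: 2 × 0.5% × €6,360.00 = €63.60
Penalty, months 3–15: 13 × 1.25% × €6,360.00 = €1,033.50
Interest: €6,360.00 × ((1 + 0.003)^15 − 1) = €6,360.00 × 0.0459574… = €292.2890…
Penalties + interest = €1,097.1000 + €292.2890… = €1,389.39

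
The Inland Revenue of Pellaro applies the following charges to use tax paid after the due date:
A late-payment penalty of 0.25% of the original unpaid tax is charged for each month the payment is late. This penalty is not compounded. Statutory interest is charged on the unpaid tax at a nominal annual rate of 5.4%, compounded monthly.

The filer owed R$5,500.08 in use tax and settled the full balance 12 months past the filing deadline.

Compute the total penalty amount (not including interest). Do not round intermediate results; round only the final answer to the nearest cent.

R$165.00

Late-payment penalty = 0.25% × R$5,500.08 × 12 mo = R$165.00…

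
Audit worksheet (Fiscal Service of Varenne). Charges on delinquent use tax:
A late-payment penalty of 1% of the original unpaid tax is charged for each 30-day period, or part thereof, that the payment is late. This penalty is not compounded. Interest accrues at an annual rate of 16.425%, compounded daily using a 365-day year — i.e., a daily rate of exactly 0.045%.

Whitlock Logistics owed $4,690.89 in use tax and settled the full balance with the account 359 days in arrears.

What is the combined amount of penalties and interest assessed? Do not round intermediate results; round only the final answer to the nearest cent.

$1,385.17

Penalty periods: ⌈359/30⌉ = 12; penalty = 12 × 1% × $4,690.89 = $562.91…
Interest: $4,690.89 × ((1 + 0.00045)^359 − 1) = $4,690.89 × 0.17528852… = $822.2591…
Penalties + interest = $562.9068 + $822.2591… = $1,385.17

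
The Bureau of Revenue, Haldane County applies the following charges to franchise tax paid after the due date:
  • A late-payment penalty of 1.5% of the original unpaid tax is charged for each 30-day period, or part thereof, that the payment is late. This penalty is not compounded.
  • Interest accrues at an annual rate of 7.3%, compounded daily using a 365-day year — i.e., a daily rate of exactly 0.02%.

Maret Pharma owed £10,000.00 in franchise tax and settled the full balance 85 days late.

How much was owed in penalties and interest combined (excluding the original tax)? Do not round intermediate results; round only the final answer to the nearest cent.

£621.44

Penalty periods: ⌈85/30⌉ = 3; penalty = 3 × 1.5% × £10,000.00 = £450.00
Interest: £10,000.00 × ((1 + 0.0002)^85 − 1) = £10,000.00 × 0.01714359… = £171.4359…
Penalties + interest = £450.0000 + £171.4359… = £621.44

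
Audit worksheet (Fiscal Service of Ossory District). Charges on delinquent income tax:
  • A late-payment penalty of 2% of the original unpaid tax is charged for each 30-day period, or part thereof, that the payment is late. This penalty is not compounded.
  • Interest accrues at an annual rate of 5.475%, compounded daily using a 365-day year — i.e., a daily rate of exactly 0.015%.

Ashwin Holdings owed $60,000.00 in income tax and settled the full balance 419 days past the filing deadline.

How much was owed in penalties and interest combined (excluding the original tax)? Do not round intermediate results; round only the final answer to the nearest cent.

$20,691.72

Penalty periods: ⌈419/30⌉ = 14; penalty = 14 × 2% × $60,000.00 = $16,800.00
Interest: $60,000.00 × ((1 + 0.00015)^419 − 1) = $60,000.00 × 0.06486208… = $3,891.7247…
Penalties + interest = $16,800.0000 + $3,891.7247… = $20,691.72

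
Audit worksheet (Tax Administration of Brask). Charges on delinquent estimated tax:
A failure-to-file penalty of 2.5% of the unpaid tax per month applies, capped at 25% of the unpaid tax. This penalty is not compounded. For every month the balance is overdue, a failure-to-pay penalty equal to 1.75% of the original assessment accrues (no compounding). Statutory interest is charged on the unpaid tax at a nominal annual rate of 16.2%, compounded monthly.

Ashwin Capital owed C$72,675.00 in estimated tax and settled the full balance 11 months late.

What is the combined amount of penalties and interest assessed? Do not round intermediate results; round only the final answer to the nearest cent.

C$43,709.72

Failure-to-file: 11 × 2.5% × C$72,675.00 = C$19,985.63…, capped at 25% × C$72,675.00 = C$18,168.75
Failure-to-pay penalty: 11 × 1.75% × C$72,675.00 = C$13,989.94…
Interest (16.2%/yr ÷ 12 = 1.35%/month): C$72,675.00 × ((1 + 0.0135)^11 − 1) = C$11,551.0287…
Penalties + interest = C$32,158.6875 + C$11,551.0287… = C$43,709.72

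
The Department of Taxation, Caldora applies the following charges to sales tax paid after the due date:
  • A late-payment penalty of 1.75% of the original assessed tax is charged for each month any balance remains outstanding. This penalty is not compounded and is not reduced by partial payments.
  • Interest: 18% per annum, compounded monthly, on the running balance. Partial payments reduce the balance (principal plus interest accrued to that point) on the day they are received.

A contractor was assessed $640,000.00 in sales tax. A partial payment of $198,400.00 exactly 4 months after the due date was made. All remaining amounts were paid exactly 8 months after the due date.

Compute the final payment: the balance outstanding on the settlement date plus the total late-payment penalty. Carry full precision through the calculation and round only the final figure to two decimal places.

$599,980.73

Monthly rate = 18% ÷ 12 = 1.5%
Balance at month 4: $640,000.0000 × (1 + 0.015)^4 = $679,272.6724
After $198,400.00 payment: $679,272.6724 − $198,400.00 = $480,872.6724
Balance at month 8: $480,872.6724 × (1 + 0.015)^4 = $510,380.7270…
Penalty: 8 × 1.75% × $640,000.00 = $89,600.00
Final settlement = outstanding balance + penalty = $510,380.7270… + $89,600.00 = $599,980.73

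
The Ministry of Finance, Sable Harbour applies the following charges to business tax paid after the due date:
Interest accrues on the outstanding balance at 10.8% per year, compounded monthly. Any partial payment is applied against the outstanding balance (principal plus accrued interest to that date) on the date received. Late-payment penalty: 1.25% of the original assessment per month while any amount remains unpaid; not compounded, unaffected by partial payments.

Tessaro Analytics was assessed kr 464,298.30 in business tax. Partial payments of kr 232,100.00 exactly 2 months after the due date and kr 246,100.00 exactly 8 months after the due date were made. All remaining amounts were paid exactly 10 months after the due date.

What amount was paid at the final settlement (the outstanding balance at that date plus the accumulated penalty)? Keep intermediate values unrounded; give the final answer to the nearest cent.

kr 65,959.15

Monthly rate = 10.8% ÷ 12 = 0.9%
Balance at month 2: kr 464,298.3000 × (1 + 0.009)^2 = kr 472,693.2776…
After kr 232,100.00 payment: kr 472,693.2776… − kr 232,100.00 = kr 240,593.2776…
Balance at month 8: kr 240,593.2776… × (1 + 0.009)^6 = kr 253,881.1670…
After kr 246,100.00 payment: kr 253,881.1670… − kr 246,100.00 = kr 7,781.1670…
Balance at month 10: kr 7,781.1670… × (1 + 0.009)^2 = kr 7,921.8583…
Penalty: 10 × 1.25% × kr 464,298.30 = kr 58,037.29…
Final settlement = outstanding balance + penalty = kr 7,921.8583… + kr 58,037.29… = kr 65,959.15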